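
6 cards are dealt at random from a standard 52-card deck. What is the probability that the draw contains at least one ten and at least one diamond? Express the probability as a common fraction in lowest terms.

There are C(52,6) = 20358520 possible draws.
By inclusion-exclusion on the complements, draws missing all tens or all diamonds: C(48,6) + C(39,6) − C(36,6) = 12271512 + 3262623 − 1947792 = 13586343.
So draws with at least one of each: 20358520 − 13586343 = 6772177, probability 6772177/20358520.

6772177/20358520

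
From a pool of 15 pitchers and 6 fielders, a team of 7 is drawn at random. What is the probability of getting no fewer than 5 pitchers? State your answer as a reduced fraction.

143/204

Total selections: C(21,7) = 116280.
Favorable selections (no fewer than 5 pitchers): C(15,5)·C(6,2) + C(15,6)·C(6,1) + C(15,7)·C(6,0) = 45045 + 30030 + 6435 = 81510.
Probability = 81510/116280 = 143/204.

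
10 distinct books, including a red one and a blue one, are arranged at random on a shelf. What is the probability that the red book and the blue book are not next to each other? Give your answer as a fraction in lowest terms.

There are 10! = 3628800 arrangements.
Arrangements with the red book and the blue book adjacent: 2·9! = 725760.
So not adjacent: 3628800 − 725760 = 2903040, probability 2903040/3628800 = 4/5.

4/5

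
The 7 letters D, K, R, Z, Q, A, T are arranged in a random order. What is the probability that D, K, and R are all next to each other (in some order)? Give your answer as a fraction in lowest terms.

There are 7! = 5040 arrangements.
Treat the three as one block: 5! placements × 3! orders within the block = 120·6 = 720.
Probability = 720/5040 = 1/7.

1/7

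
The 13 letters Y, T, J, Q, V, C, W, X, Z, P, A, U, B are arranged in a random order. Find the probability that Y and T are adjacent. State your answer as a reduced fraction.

There are 13! = 6227020800 arrangements.
Treat Y and T as a block: 12! arrangements of the blocks × 2 orders within the block = 2·479001600 = 958003200.
Probability = 958003200/6227020800 = 2/13.

2/13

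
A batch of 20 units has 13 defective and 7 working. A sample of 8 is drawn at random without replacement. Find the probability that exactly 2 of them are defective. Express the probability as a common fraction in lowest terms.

7/1615

There are C(20,8) = 125970 ways to choose 8 from 20.
Selections with exactly 2 defective: choose 2 of the 13 defective and 6 of the 7 working, C(13,2)·C(7,6) = 78·7 = 546.
Probability = 546/125970 = 7/1615.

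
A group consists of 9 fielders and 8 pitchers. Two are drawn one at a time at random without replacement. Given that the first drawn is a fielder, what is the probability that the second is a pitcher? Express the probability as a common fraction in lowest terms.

1/2

After removing one fielder, 16 remain: 8 fielders and 8 pitchers.
So the probability the next is a pitcher is 8/16 = 1/2.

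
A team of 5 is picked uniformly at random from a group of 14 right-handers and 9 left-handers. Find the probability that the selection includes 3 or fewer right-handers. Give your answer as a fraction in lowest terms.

294/437

Total selections: C(23,5) = 33649.
Favorable selections (3 or fewer right-handers): C(14,0)·C(9,5) + C(14,1)·C(9,4) + C(14,2)·C(9,3) + C(14,3)·C(9,2) = 126 + 1764 + 7644 + 13104 = 22638.
Probability = 22638/33649 = 294/437.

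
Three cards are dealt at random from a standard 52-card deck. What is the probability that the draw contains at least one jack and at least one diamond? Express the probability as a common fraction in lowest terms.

There are C(52,3) = 22100 possible draws.
By inclusion-exclusion on the complements, draws missing all jacks or all diamonds: C(48,3) + C(39,3) − C(36,3) = 17296 + 9139 − 7140 = 19295.
So draws with at least one of each: 22100 − 19295 = 2805, probability 2805/22100 = 33/260.

33/260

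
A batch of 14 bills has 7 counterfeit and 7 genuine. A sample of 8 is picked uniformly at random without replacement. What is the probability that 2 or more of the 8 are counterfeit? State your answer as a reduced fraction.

428/429

Total selections: C(14,8) = 3003.
The complement is exactly 1 counterfeit: C(7,1)·C(7,7) = 7.
Probability = 1 − 7/3003 = 2996/3003 = 428/429.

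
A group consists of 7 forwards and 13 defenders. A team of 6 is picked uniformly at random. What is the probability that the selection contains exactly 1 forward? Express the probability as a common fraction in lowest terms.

3003/12920

There are C(20,6) = 38760 ways to choose 6 from 20.
Selections with exactly 1 forward: choose 1 of the 7 forwards and 5 of the 13 defenders, C(7,1)·C(13,5) = 7·1287 = 9009.
Probability = 9009/38760 = 3003/12920.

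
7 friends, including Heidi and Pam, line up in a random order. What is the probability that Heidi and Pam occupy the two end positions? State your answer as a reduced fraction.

There are 7! = 5040 arrangements.
Place Heidi and Pam at the ends in 2 ways, arrange the remaining 5 in 5! = 120 ways: 2·120 = 240.
Probability = 240/5040 = 1/21.

1/21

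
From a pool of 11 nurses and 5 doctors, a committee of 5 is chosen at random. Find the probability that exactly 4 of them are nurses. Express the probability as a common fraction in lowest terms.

The sample space is all 5-subsets of the 16: C(16,5) = 4368.
Selections with exactly 4 nurses: choose 4 of the 11 nurses and 1 of the 5 doctors, C(11,4)·C(5,1) = 330·5 = 1650.
Probability = 1650/4368 = 275/728.

275/728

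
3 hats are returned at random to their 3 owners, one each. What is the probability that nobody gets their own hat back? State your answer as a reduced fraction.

There are 3! = 6 assignments.
By inclusion-exclusion, assignments with no fixed points: C(3,0)·3! − C(3,1)·2! + C(3,2)·1! − C(3,3)·0! = 2.
Probability = 2/6 = 1/3.

1/3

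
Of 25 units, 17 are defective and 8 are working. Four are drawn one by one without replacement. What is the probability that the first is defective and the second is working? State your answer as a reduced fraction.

17/75

Multiply the conditional probabilities at each draw: 17/25 · 8/24 = 136/600 = 17/75.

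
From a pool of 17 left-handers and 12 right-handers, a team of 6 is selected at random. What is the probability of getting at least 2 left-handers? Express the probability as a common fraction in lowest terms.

38386/39585

Total selections: C(29,6) = 475020.
Count the complement (fewer than 2 left-handers): C(17,0)·C(12,6) + C(17,1)·C(12,5) = 924 + 13464 = 14388.
Probability = 1 − 14388/475020 = 460632/475020 = 38386/39585.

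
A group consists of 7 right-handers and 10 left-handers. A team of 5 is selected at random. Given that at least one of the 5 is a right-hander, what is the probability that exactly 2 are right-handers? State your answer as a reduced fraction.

Work in counts. Selections with at least one right-hander: C(17,5) − C(10,5) = 6188 − 252 = 5936.
Of those, selections where exactly 2 are right-handers: C(7,2)·C(10,3) = 21·120 = 2520.
Conditional probability = 2520/5936 = 45/106.

45/106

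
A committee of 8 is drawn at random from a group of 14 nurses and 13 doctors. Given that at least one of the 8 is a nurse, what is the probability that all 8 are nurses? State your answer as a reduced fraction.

7/5172

Work in counts. Selections with at least one nurse: C(27,8) − C(13,8) = 2220075 − 1287 = 2218788.
Of those, selections where all 8 are nurses: C(14,8) = 3003.
Conditional probability = 3003/2218788 = 7/5172.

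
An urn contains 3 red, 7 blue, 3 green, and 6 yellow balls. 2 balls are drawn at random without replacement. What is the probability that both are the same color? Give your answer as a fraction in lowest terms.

There are C(19,2) = 171 ways to draw 2 balls.
All same color: C(3,2) + C(7,2) + C(3,2) + C(6,2) = 3 + 21 + 3 + 15 = 42.
Probability = 42/171 = 14/57.

14/57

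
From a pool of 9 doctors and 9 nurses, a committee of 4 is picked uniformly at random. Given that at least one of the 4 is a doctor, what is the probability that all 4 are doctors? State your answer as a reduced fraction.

Work in counts. Selections with at least one doctor: C(18,4) − C(9,4) = 3060 − 126 = 2934.
Of those, selections where all 4 are doctors: C(9,4) = 126.
Conditional probability = 126/2934 = 7/163.

7/163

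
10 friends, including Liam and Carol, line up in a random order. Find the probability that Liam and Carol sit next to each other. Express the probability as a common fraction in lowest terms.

There are 10! = 3628800 arrangements.
Treat Liam and Carol as a block: 9! arrangements of the blocks × 2 orders within the block = 2·362880 = 725760.
Probability = 725760/3628800 = 1/5.

1/5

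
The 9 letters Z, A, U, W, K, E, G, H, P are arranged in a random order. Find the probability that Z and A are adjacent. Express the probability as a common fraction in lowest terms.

2/9

There are 9! = 362880 arrangements.
Treat Z and A as a block: 8! arrangements of the blocks × 2 orders within the block = 2·40320 = 80640.
Probability = 80640/362880 = 2/9.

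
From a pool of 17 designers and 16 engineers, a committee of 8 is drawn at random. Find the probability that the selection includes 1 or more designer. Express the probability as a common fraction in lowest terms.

There are C(33,8) = 13884156 ways to choose the 8.
The complement is all 8 are engineers: C(16,8) = 12870.
Probability = 1 − 12870/13884156 = 13871286/13884156 = 5389/5394.

5389/5394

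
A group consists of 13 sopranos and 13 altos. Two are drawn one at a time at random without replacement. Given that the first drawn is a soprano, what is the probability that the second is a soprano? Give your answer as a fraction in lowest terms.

12/25

After removing one soprano, 25 remain: 12 sopranos and 13 altos.
So the probability the next is a soprano is 12/25.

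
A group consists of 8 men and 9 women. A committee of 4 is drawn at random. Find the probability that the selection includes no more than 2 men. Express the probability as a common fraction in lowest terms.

There are C(17,4) = 2380 ways to choose the 4.
Count the complement (more than 2 men): C(8,3)·C(9,1) + C(8,4)·C(9,0) = 504 + 70 = 574.
Probability = 1 − 574/2380 = 1806/2380 = 129/170.

129/170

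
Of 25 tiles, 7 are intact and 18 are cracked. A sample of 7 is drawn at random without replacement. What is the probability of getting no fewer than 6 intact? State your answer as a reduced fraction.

127/480700

Total selections: C(25,7) = 480700.
Favorable selections (no fewer than 6 intact): C(7,6)·C(18,1) + C(7,7)·C(18,0) = 126 + 1 = 127.
Probability = 127/480700.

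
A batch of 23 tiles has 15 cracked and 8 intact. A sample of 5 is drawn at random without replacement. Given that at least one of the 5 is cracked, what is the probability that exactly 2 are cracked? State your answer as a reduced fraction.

840/4799

Work in counts. Selections with at least one cracked: C(23,5) − C(8,5) = 33649 − 56 = 33593.
Of those, selections where exactly 2 are cracked: C(15,2)·C(8,3) = 105·56 = 5880.
Conditional probability = 5880/33593 = 840/4799.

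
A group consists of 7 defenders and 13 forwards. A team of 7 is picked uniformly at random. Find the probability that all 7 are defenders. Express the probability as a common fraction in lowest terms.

1/77520

There are C(20,7) = 77520 possible selections.
Selections with all defenders: C(7,7) = 1.
Probability = 1/77520.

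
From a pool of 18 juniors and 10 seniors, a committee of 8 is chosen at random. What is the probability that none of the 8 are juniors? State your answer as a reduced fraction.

1/69069

There are C(28,8) = 3108105 possible selections.
Selections with no juniors (all seniors): C(10,8) = 45.
Probability = 45/3108105 = 1/69069.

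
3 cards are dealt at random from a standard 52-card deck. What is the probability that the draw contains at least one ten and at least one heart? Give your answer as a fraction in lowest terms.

33/260

There are C(52,3) = 22100 possible draws.
By inclusion-exclusion on the complements, draws missing all tens or all hearts: C(48,3) + C(39,3) − C(36,3) = 17296 + 9139 − 7140 = 19295.
So draws with at least one of each: 22100 − 19295 = 2805, probability 2805/22100 = 33/260.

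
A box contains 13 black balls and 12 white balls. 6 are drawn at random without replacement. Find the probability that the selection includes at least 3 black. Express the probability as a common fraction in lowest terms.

Total selections: C(25,6) = 177100.
Count the complement (fewer than 3 black): C(13,0)·C(12,6) + C(13,1)·C(12,5) + C(13,2)·C(12,4) = 924 + 10296 + 38610 = 49830.
Probability = 1 − 49830/177100 = 127270/177100 = 1157/1610.

1157/1610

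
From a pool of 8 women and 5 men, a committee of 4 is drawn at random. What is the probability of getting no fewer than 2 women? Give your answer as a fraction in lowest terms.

Total selections: C(13,4) = 715.
Count the complement (fewer than 2 women): C(8,0)·C(5,4) + C(8,1)·C(5,3) = 5 + 80 = 85.
Probability = 1 − 85/715 = 630/715 = 126/143.

126/143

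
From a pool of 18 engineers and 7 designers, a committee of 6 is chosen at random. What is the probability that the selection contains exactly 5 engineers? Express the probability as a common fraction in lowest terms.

2142/6325

The sample space is all 6-subsets of the 25: C(25,6) = 177100.
Selections with exactly 5 engineers: choose 5 of the 18 engineers and 1 of the 7 designers, C(18,5)·C(7,1) = 8568·7 = 59976.
Probability = 59976/177100 = 2142/6325.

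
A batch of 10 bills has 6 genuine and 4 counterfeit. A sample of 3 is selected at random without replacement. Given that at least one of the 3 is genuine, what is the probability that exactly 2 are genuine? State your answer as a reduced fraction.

Work in counts. Selections with at least one genuine: C(10,3) − C(4,3) = 120 − 4 = 116.
Of those, selections where exactly 2 are genuine: C(6,2)·C(4,1) = 15·4 = 60.
Conditional probability = 60/116 = 15/29.

15/29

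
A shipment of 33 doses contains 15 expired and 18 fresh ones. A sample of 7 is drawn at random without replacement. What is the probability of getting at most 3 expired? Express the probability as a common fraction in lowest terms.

Total selections: C(33,7) = 4272048.
Favorable selections (at most 3 expired): C(15,0)·C(18,7) + C(15,1)·C(18,6) + C(15,2)·C(18,5) + C(15,3)·C(18,4) = 31824 + 278460 + 899640 + 1392300 = 2602224.
Probability = 2602224/4272048 = 18071/29667.

18071/29667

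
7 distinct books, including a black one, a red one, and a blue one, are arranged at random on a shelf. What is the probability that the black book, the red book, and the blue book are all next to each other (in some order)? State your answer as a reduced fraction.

1/7

There are 7! = 5040 arrangements.
Treat the three as one block: 5! placements × 3! orders within the block = 120·6 = 720.
Probability = 720/5040 = 1/7.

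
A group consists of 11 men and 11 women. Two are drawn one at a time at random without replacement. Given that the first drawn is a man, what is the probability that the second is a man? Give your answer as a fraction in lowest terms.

10/21

After removing one man, 21 remain: 10 men and 11 women.
So the probability the next is a man is 10/21.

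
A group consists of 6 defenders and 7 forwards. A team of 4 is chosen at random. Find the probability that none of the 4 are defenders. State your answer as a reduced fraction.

7/143

There are C(13,4) = 715 possible selections.
Selections with no defenders (all forwards): C(7,4) = 35.
Probability = 35/715 = 7/143.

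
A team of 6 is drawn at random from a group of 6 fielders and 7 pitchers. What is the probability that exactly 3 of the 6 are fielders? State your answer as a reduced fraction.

175/429

The sample space is all 6-subsets of the 13: C(13,6) = 1716.
Selections with exactly 3 fielders: choose 3 of the 6 fielders and 3 of the 7 pitchers, C(6,3)·C(7,3) = 20·35 = 700.
Probability = 700/1716 = 175/429.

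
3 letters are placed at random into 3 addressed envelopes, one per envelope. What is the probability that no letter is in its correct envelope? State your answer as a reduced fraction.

1/3

There are 3! = 6 assignments.
By inclusion-exclusion, assignments with no fixed points: C(3,0)·3! − C(3,1)·2! + C(3,2)·1! − C(3,3)·0! = 2.
Probability = 2/6 = 1/3.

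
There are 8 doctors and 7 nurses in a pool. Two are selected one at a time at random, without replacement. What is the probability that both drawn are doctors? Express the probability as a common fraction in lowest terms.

4/15

Multiply the conditional probabilities at each draw: 8/15 · 7/14 = 56/210 = 4/15.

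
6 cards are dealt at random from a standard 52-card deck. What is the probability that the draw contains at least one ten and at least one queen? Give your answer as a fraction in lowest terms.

718637/5089630

There are C(52,6) = 20358520 possible draws.
By inclusion-exclusion on the complements, draws missing all tens or all queens: C(48,6) + C(48,6) − C(44,6) = 12271512 + 12271512 − 7059052 = 17483972.
So draws with at least one of each: 20358520 − 17483972 = 2874548, probability 2874548/20358520 = 718637/5089630.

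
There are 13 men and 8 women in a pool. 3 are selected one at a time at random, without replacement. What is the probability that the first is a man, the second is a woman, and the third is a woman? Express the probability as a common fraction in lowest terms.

Multiply the conditional probabilities at each draw: 13/21 · 8/20 · 7/19 = 728/7980 = 26/285.

26/285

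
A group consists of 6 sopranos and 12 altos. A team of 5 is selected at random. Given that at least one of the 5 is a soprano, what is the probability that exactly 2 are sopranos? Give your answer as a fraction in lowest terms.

275/648

Work in counts. Selections with at least one soprano: C(18,5) − C(12,5) = 8568 − 792 = 7776.
Of those, selections where exactly 2 are sopranos: C(6,2)·C(12,3) = 15·220 = 3300.
Conditional probability = 3300/7776 = 275/648.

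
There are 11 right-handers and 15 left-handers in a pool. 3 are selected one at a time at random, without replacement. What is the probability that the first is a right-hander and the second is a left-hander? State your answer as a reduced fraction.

Multiply the conditional probabilities at each draw: 11/26 · 15/25 = 165/650 = 33/130.

33/130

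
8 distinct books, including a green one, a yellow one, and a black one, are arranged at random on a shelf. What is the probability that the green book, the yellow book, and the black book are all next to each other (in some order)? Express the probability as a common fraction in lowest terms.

3/28

There are 8! = 40320 arrangements.
Treat the three as one block: 6! placements × 3! orders within the block = 720·6 = 4320.
Probability = 4320/40320 = 3/28.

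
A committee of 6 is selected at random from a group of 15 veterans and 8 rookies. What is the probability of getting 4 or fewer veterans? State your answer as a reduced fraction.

934/1311

Total selections: C(23,6) = 100947.
Count the complement (more than 4 veterans): C(15,5)·C(8,1) + C(15,6)·C(8,0) = 24024 + 5005 = 29029.
Probability = 1 − 29029/100947 = 71918/100947 = 934/1311.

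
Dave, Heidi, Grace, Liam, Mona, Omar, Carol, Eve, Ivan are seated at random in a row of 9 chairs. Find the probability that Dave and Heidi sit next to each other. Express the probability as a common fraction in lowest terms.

There are 9! = 362880 arrangements.
Treat Dave and Heidi as a block: 8! arrangements of the blocks × 2 orders within the block = 2·40320 = 80640.
Probability = 80640/362880 = 2/9.

2/9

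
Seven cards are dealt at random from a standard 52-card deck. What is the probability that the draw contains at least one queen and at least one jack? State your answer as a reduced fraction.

3105873/16723070

There are C(52,7) = 133784560 possible draws.
By inclusion-exclusion on the complements, draws missing all queens or all jacks: C(48,7) + C(48,7) − C(44,7) = 73629072 + 73629072 − 38320568 = 108937576.
So draws with at least one of each: 133784560 − 108937576 = 24846984, probability 24846984/133784560 = 3105873/16723070.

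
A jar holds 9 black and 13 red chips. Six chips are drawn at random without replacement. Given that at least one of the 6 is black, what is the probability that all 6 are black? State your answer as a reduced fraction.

Work in counts. Selections with at least one black: C(22,6) − C(13,6) = 74613 − 1716 = 72897.
Of those, selections where all 6 are black: C(9,6) = 84.
Conditional probability = 84/72897 = 28/24299.

28/24299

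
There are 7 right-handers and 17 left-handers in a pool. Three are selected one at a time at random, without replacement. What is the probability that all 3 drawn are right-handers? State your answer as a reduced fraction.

35/2024

Multiply the conditional probabilities at each draw: 7/24 · 6/23 · 5/22 = 210/12144 = 35/2024.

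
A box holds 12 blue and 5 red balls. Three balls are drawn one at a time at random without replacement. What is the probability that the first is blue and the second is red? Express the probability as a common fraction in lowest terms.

15/68

Multiply the conditional probabilities at each draw: 12/17 · 5/16 = 60/272 = 15/68.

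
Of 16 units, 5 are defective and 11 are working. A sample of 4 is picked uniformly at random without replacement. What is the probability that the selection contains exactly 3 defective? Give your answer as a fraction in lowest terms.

11/182

Total number of selections: C(16,4) = 1820.
Selections with exactly 3 defective: choose 3 of the 5 defective and 1 of the 11 working, C(5,3)·C(11,1) = 10·11 = 110.
Probability = 110/1820 = 11/182.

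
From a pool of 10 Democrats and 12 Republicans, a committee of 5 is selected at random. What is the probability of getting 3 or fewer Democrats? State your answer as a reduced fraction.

Total selections: C(22,5) = 26334.
Count the complement (more than 3 Democrats): C(10,4)·C(12,1) + C(10,5)·C(12,0) = 2520 + 252 = 2772.
Probability = 1 − 2772/26334 = 23562/26334 = 17/19.

17/19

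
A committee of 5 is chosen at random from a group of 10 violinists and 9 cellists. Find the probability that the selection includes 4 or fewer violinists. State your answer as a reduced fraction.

Total selections: C(19,5) = 11628.
The complement is exactly 5 violinists: C(10,5)·C(9,0) = 252.
Probability = 1 − 252/11628 = 11376/11628 = 316/323.

316/323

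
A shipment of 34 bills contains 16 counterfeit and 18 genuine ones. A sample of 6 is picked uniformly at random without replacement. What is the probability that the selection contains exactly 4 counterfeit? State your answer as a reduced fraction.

4095/19778

There are C(34,6) = 1344904 ways to choose 6 from 34.
Selections with exactly 4 counterfeit: choose 4 of the 16 counterfeit and 2 of the 18 genuine, C(16,4)·C(18,2) = 1820·153 = 278460.
Probability = 278460/1344904 = 4095/19778.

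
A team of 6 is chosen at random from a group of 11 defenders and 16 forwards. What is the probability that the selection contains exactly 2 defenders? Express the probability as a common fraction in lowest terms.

Total number of selections: C(27,6) = 296010.
Selections with exactly 2 defenders: choose 2 of the 11 defenders and 4 of the 16 forwards, C(11,2)·C(16,4) = 55·1820 = 100100.
Probability = 100100/296010 = 70/207.

70/207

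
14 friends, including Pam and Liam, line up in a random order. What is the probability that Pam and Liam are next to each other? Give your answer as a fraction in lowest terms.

1/7

There are 14! = 87178291200 arrangements.
Treat Pam and Liam as a block: 13! arrangements of the blocks × 2 orders within the block = 2·6227020800 = 12454041600.
Probability = 12454041600/87178291200 = 1/7.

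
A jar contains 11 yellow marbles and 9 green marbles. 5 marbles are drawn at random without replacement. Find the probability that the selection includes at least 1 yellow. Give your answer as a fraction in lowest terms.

2563/2584

Total selections: C(20,5) = 15504.
The complement is all 5 are green: C(9,5) = 126.
Probability = 1 − 126/15504 = 15378/15504 = 2563/2584.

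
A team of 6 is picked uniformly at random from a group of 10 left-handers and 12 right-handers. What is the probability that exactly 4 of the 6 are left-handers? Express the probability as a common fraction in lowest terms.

60/323

There are C(22,6) = 74613 ways to choose 6 from 22.
Selections with exactly 4 left-handers: choose 4 of the 10 left-handers and 2 of the 12 right-handers, C(10,4)·C(12,2) = 210·66 = 13860.
Probability = 13860/74613 = 60/323.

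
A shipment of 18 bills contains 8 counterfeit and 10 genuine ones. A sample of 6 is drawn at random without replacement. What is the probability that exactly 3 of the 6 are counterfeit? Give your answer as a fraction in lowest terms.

The sample space is all 6-subsets of the 18: C(18,6) = 18564.
Selections with exactly 3 counterfeit: choose 3 of the 8 counterfeit and 3 of the 10 genuine, C(8,3)·C(10,3) = 56·120 = 6720.
Probability = 6720/18564 = 80/221.

80/221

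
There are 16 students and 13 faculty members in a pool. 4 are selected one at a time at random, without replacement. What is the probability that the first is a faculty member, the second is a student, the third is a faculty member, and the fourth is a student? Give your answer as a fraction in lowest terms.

40/609

Multiply the conditional probabilities at each draw: 13/29 · 16/28 · 12/27 · 15/26 = 37440/570024 = 40/609.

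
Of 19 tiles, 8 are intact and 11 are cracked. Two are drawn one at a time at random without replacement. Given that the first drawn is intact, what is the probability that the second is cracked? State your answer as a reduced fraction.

After removing one intact, 18 remain: 7 intact and 11 cracked.
So the probability the next is cracked is 11/18.

11/18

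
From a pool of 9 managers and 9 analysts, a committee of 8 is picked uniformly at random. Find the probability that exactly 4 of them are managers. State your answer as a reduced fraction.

882/2431

Total number of selections: C(18,8) = 43758.
Selections with exactly 4 managers: choose 4 of the 9 managers and 4 of the 9 analysts, C(9,4)·C(9,4) = 126·126 = 15876.
Probability = 15876/43758 = 882/2431.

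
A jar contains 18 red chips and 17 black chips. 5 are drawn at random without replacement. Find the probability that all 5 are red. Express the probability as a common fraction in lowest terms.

9/341

There are C(35,5) = 324632 possible selections.
Selections with all red: C(18,5) = 8568.
Probability = 8568/324632 = 9/341.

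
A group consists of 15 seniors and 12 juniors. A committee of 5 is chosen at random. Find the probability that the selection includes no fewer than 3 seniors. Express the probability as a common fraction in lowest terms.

There are C(27,5) = 80730 ways to choose the 5.
Favorable selections (no fewer than 3 seniors): C(15,3)·C(12,2) + C(15,4)·C(12,1) + C(15,5)·C(12,0) = 30030 + 16380 + 3003 = 49413.
Probability = 49413/80730 = 1267/2070.

1267/2070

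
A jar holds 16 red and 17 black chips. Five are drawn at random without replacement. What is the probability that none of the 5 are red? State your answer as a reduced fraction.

1547/59334

There are C(33,5) = 237336 possible selections.
Selections with no red (all black): C(17,5) = 6188.
Probability = 6188/237336 = 1547/59334.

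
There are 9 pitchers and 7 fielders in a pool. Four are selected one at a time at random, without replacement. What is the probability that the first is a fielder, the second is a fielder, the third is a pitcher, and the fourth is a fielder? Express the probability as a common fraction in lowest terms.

9/208

Multiply the conditional probabilities at each draw: 7/16 · 6/15 · 9/14 · 5/13 = 1890/43680 = 9/208.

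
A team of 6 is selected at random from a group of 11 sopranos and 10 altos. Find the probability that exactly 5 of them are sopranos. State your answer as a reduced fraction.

There are C(21,6) = 54264 ways to choose 6 from 21.
Selections with exactly 5 sopranos: choose 5 of the 11 sopranos and 1 of the 10 altos, C(11,5)·C(10,1) = 462·10 = 4620.
Probability = 4620/54264 = 55/646.

55/646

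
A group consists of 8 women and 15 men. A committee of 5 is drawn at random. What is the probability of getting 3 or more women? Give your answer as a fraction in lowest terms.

998/4807

There are C(23,5) = 33649 ways to choose the 5.
Favorable selections (3 or more women): C(8,3)·C(15,2) + C(8,4)·C(15,1) + C(8,5)·C(15,0) = 5880 + 1050 + 56 = 6986.
Probability = 6986/33649 = 998/4807.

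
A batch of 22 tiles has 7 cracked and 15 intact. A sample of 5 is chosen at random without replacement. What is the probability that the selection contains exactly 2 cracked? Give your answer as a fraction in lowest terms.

There are C(22,5) = 26334 ways to choose 5 from 22.
Selections with exactly 2 cracked: choose 2 of the 7 cracked and 3 of the 15 intact, C(7,2)·C(15,3) = 21·455 = 9555.
Probability = 9555/26334 = 455/1254.

455/1254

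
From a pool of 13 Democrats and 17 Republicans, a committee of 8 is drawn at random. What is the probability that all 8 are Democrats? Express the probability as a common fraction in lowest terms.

There are C(30,8) = 5852925 possible selections.
Selections with all Democrats: C(13,8) = 1287.
Probability = 1287/5852925 = 11/50025.

11/50025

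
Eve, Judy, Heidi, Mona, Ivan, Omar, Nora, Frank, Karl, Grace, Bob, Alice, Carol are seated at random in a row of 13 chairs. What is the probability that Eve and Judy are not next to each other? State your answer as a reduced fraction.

11/13

There are 13! = 6227020800 arrangements.
Arrangements with Eve and Judy adjacent: 2·12! = 958003200.
So not adjacent: 6227020800 − 958003200 = 5269017600, probability 5269017600/6227020800 = 11/13.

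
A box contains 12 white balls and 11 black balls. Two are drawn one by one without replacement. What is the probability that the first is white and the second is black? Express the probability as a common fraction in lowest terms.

Multiply the conditional probabilities at each draw: 12/23 · 11/22 = 132/506 = 6/23.

6/23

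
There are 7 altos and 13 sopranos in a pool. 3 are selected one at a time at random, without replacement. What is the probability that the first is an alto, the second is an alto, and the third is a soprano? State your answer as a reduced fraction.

91/1140

Multiply the conditional probabilities at each draw: 7/20 · 6/19 · 13/18 = 546/6840 = 91/1140.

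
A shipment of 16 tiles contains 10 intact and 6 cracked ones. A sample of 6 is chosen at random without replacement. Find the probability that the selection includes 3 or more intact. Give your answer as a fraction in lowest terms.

There are C(16,6) = 8008 ways to choose the 6.
Favorable selections (3 or more intact): C(10,3)·C(6,3) + C(10,4)·C(6,2) + C(10,5)·C(6,1) + C(10,6)·C(6,0) = 2400 + 3150 + 1512 + 210 = 7272.
Probability = 7272/8008 = 909/1001.

909/1001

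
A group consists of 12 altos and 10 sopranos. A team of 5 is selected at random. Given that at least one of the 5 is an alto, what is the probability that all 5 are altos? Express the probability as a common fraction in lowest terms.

44/1449

Work in counts. Selections with at least one alto: C(22,5) − C(10,5) = 26334 − 252 = 26082.
Of those, selections where all 5 are altos: C(12,5) = 792.
Conditional probability = 792/26082 = 44/1449.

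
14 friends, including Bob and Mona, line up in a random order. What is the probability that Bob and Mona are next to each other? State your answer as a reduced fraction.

1/7

There are 14! = 87178291200 arrangements.
Treat Bob and Mona as a block: 13! arrangements of the blocks × 2 orders within the block = 2·6227020800 = 12454041600.
Probability = 12454041600/87178291200 = 1/7.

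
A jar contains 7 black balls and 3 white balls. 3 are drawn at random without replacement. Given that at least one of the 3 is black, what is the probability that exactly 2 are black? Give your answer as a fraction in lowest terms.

Work in counts. Selections with at least one black: C(10,3) − C(3,3) = 120 − 1 = 119.
Of those, selections where exactly 2 are black: C(7,2)·C(3,1) = 21·3 = 63.
Conditional probability = 63/119 = 9/17.

9/17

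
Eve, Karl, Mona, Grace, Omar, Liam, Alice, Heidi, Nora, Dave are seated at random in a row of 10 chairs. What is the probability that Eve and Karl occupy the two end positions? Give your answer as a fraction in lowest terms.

There are 10! = 3628800 arrangements.
Place Eve and Karl at the ends in 2 ways, arrange the remaining 8 in 8! = 40320 ways: 2·40320 = 80640.
Probability = 80640/3628800 = 1/45.

1/45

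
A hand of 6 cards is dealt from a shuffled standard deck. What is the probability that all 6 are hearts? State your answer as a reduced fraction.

There are C(52,6) = 20358520 possible 6-card hands.
Hands that are all hearts: C(13,6) = 1716.
Probability = 1716/20358520 = 33/391510.

33/391510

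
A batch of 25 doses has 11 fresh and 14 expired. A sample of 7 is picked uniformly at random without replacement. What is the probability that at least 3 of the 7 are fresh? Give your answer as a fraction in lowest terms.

Total selections: C(25,7) = 480700.
Favorable selections (at least 3 fresh): C(11,3)·C(14,4) + C(11,4)·C(14,3) + C(11,5)·C(14,2) + C(11,6)·C(14,1) + C(11,7)·C(14,0) = 165165 + 120120 + 42042 + 6468 + 330 = 334125.
Probability = 334125/480700 = 1215/1748.

1215/1748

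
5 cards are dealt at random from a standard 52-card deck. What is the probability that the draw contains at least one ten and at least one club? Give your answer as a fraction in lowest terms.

There are C(52,5) = 2598960 possible draws.
By inclusion-exclusion on the complements, draws missing all tens or all clubs: C(48,5) + C(39,5) − C(36,5) = 1712304 + 575757 − 376992 = 1911069.
So draws with at least one of each: 2598960 − 1911069 = 687891, probability 687891/2598960 = 229297/866320.

229297/866320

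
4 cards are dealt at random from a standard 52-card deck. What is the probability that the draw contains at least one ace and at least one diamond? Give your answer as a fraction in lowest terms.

52799/270725

There are C(52,4) = 270725 possible draws.
By inclusion-exclusion on the complements, draws missing all aces or all diamonds: C(48,4) + C(39,4) − C(36,4) = 194580 + 82251 − 58905 = 217926.
So draws with at least one of each: 270725 − 217926 = 52799, probability 52799/270725.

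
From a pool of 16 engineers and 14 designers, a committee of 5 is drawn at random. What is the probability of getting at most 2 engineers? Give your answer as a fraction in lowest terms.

113/261

Total selections: C(30,5) = 142506.
Favorable selections (at most 2 engineers): C(16,0)·C(14,5) + C(16,1)·C(14,4) + C(16,2)·C(14,3) = 2002 + 16016 + 43680 = 61698.
Probability = 61698/142506 = 113/261.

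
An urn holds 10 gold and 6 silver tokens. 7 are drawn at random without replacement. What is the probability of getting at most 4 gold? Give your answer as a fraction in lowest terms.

157/286

There are C(16,7) = 11440 ways to choose the 7.
Count the complement (more than 4 gold): C(10,5)·C(6,2) + C(10,6)·C(6,1) + C(10,7)·C(6,0) = 3780 + 1260 + 120 = 5160.
Probability = 1 − 5160/11440 = 6280/11440 = 157/286.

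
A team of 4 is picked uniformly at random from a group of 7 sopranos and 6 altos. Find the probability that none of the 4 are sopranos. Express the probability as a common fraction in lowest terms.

There are C(13,4) = 715 possible selections.
Selections with no sopranos (all altos): C(6,4) = 15.
Probability = 15/715 = 3/143.

3/143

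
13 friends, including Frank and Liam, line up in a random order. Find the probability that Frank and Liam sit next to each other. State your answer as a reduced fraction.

2/13

There are 13! = 6227020800 arrangements.
Treat Frank and Liam as a block: 12! arrangements of the blocks × 2 orders within the block = 2·479001600 = 958003200.
Probability = 958003200/6227020800 = 2/13.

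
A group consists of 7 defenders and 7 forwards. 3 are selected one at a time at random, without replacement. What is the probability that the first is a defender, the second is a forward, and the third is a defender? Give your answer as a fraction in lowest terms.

7/52

Multiply the conditional probabilities at each draw: 7/14 · 7/13 · 6/12 = 294/2184 = 7/52.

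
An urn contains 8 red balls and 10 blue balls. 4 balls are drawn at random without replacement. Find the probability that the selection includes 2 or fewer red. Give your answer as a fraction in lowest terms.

Total selections: C(18,4) = 3060.
Count the complement (more than 2 red): C(8,3)·C(10,1) + C(8,4)·C(10,0) = 560 + 70 = 630.
Probability = 1 − 630/3060 = 2430/3060 = 27/34.

27/34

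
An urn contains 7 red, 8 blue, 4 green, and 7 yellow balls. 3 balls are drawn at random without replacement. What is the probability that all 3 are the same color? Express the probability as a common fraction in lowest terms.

There are C(26,3) = 2600 ways to draw 3 balls.
All same color: C(7,3) + C(8,3) + C(4,3) + C(7,3) = 35 + 56 + 4 + 35 = 130.
Probability = 130/2600 = 1/20.

1/20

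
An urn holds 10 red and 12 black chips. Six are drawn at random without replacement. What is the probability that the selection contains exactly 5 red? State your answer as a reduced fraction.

The sample space is all 6-subsets of the 22: C(22,6) = 74613.
Selections with exactly 5 red: choose 5 of the 10 red and 1 of the 12 black, C(10,5)·C(12,1) = 252·12 = 3024.
Probability = 3024/74613 = 144/3553.

144/3553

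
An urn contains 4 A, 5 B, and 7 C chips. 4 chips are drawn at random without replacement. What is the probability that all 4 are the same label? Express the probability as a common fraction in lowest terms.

41/1820

There are C(16,4) = 1820 ways to draw 4 chips.
All same label: C(4,4) + C(5,4) + C(7,4) = 1 + 5 + 35 = 41.
Probability = 41/1820.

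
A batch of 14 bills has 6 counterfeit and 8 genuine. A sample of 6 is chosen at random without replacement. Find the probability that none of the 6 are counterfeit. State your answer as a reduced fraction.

There are C(14,6) = 3003 possible selections.
Selections with no counterfeit (all genuine): C(8,6) = 28.
Probability = 28/3003 = 4/429.

4/429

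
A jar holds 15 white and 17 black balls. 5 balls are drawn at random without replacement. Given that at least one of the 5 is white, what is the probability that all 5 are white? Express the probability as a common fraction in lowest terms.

Work in counts. Selections with at least one white: C(32,5) − C(17,5) = 201376 − 6188 = 195188.
Of those, selections where all 5 are white: C(15,5) = 3003.
Conditional probability = 3003/195188 = 429/27884.

429/27884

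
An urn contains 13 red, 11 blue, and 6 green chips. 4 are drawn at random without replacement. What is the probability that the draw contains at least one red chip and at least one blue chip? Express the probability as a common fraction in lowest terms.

21164/27405

There are C(30,4) = 27405 possible draws.
By inclusion-exclusion on the complements, draws missing all red or all blue: C(17,4) + C(19,4) − C(6,4) = 2380 + 3876 − 15 = 6241.
So draws with at least one of each: 27405 − 6241 = 21164, probability 21164/27405.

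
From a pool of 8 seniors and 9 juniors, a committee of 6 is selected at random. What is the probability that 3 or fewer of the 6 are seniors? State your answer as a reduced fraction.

333/442

There are C(17,6) = 12376 ways to choose the 6.
Count the complement (more than 3 seniors): C(8,4)·C(9,2) + C(8,5)·C(9,1) + C(8,6)·C(9,0) = 2520 + 504 + 28 = 3052.
Probability = 1 − 3052/12376 = 9324/12376 = 333/442.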